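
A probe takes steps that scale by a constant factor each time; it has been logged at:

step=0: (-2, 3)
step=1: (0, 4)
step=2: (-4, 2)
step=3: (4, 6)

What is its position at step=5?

(20, 14)

Step-to-step displacements: (+2, +1), (-4, -2), (+8, +4); each is -2× the previous.
step 4: (4, 6) + (-16, -8) → (-12, -2)
step 5: (-12, -2) + (+32, +16) → (20, 14)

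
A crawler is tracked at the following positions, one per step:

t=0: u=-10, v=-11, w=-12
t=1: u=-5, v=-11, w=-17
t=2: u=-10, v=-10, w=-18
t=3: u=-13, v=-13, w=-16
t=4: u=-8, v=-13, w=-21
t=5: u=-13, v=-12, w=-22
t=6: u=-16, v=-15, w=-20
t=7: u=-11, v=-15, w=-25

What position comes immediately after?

u=-16, v=-14, w=-26

Differencing gives (+5, +0, -5), (-5, +1, -1), (-3, -3, +2), (+5, +0, -5), (-5, +1, -1), (-3, -3, +2), (+5, +0, -5). This is the pattern (+5, +0, -5), (-5, +1, -1), (-3, -3, +2) repeated.
step 8: apply (-5, +1, -1) → u=-16, v=-14, w=-26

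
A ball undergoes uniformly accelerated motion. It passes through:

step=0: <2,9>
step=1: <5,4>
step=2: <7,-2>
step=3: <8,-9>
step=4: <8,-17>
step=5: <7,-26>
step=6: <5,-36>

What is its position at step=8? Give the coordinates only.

Successive displacements: <+3,-5>, <+2,-6>, <+1,-7>, <+0,-8>, <-1,-9>, <-2,-10> — each changes by <-1,-1>.
step 7: <5,-36> + <-3,-11> → <2,-47>
step 8: <2,-47> + <-4,-12> → <-2,-59>

<-2,-59>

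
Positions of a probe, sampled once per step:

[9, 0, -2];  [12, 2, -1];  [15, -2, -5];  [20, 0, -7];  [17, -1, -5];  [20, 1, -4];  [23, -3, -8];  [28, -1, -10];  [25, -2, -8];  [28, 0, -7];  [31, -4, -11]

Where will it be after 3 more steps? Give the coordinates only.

[36, -1, -10]

Differencing gives [+3, +2, +1], [+3, -4, -4], [+5, +2, -2], [-3, -1, +2], [+3, +2, +1], [+3, -4, -4], [+5, +2, -2], [-3, -1, +2], [+3, +2, +1], [+3, -4, -4]. This is the pattern [+3, +2, +1], [+3, -4, -4], [+5, +2, -2], [-3, -1, +2] repeated.
step 11: apply [+5, +2, -2] → [36, -2, -13]
step 12: apply [-3, -1, +2] → [33, -3, -11]
step 13: apply [+3, +2, +1] → [36, -1, -10]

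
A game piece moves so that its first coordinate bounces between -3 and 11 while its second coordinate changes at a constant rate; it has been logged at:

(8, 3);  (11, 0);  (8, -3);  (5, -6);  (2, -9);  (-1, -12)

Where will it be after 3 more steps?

(4, -21)

The first coordinate reflects between -3 and 11, moving 3 per step.
  step 6: -1 → -2
  step 7: -2 → 1
  step 8: 1 → 4
The second coordinate changes by -3 each step: at step 8 it is -21.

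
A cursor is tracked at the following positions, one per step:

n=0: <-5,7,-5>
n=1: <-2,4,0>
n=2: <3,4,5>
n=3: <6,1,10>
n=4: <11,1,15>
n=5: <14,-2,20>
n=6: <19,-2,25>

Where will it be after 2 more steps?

The moves between consecutive positions are <+3,-3,+5>, <+5,+0,+5>, <+3,-3,+5>, <+5,+0,+5>, <+3,-3,+5>, <+5,+0,+5>; they repeat the 2-cycle [<+3,-3,+5>, <+5,+0,+5>].
step 7: apply <+3,-3,+5> → <22,-5,30>
step 8: apply <+5,+0,+5> → <27,-5,35>

<27,-5,35>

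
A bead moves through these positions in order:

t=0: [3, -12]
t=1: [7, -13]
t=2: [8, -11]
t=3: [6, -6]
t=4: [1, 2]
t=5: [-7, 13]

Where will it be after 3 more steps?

Successive displacements: [+4, -1], [+1, +2], [-2, +5], [-5, +8], [-8, +11] — each changes by [-3, +3].
step 6: [-7, 13] + [-11, +14] → [-18, 27]
step 7: [-18, 27] + [-14, +17] → [-32, 44]
step 8: [-32, 44] + [-17, +20] → [-49, 64]

[-49, 64]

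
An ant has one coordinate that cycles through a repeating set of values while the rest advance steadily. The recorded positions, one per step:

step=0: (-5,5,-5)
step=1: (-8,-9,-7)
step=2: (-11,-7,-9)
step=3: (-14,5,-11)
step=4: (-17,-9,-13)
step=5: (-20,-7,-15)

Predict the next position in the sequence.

The first coordinate changes by -3 each step, so at step 6 it is -5 + 6·(-3) = -23.
The second coordinate repeats the cycle [5, -9, -7] with period 3; step 6 mod 3 = 0, giving 5.
The third coordinate changes by -2 each step, so at step 6 it is -5 + 6·(-2) = -17.

(-23,5,-17)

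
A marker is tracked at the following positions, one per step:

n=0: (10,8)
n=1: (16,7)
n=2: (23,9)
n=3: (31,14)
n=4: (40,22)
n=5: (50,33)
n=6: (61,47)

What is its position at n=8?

Taking differences between consecutive positions: (+6,-1), (+7,+2), (+8,+5), (+9,+8), (+10,+11), (+11,+14). These grow by (+1,+3) each step.
step 7: (61,47) + (+12,+17) → (73,64)
step 8: (73,64) + (+13,+20) → (86,84)

(86,84)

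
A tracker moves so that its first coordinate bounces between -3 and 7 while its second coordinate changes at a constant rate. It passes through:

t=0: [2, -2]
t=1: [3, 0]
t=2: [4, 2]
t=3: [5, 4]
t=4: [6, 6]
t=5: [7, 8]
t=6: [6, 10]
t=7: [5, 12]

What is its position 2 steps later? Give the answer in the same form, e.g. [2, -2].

The first coordinate reflects between -3 and 7, moving 1 per step.
  step 8: 5 → 4
  step 9: 4 → 3
The second coordinate changes by +2 each step: at step 9 it is 16.

[3, 16]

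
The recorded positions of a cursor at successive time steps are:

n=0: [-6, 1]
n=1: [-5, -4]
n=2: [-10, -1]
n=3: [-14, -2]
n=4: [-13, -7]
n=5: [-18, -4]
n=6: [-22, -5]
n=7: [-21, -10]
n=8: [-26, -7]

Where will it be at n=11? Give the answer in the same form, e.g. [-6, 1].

Step-to-step displacements: [+1, -5], [-5, +3], [-4, -1], [+1, -5], [-5, +3], [-4, -1], [+1, -5], [-5, +3] — a repeating cycle of length 3.
step 9: apply [-4, -1] → [-30, -8]
step 10: apply [+1, -5] → [-29, -13]
step 11: apply [-5, +3] → [-34, -10]

[-34, -10]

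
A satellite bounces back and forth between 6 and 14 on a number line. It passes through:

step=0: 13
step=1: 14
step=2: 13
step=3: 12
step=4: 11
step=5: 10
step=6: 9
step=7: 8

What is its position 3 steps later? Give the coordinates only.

The value travels 1 per step and bounces off the walls at 6 and 14.
  step 8: 8 → 7
  step 9: 7 → 6
  step 10: 6 → 7

7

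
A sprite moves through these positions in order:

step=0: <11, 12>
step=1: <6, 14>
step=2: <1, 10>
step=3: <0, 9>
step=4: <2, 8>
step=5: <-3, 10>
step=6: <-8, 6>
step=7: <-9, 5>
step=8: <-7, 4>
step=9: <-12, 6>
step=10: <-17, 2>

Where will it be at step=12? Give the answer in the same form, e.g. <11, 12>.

<-16, 0>

Step-to-step displacements: <-5, +2>, <-5, -4>, <-1, -1>, <+2, -1>, <-5, +2>, <-5, -4>, <-1, -1>, <+2, -1>, <-5, +2>, <-5, -4> — a repeating cycle of length 4.
step 11: apply <-1, -1> → <-18, 1>
step 12: apply <+2, -1> → <-16, 0>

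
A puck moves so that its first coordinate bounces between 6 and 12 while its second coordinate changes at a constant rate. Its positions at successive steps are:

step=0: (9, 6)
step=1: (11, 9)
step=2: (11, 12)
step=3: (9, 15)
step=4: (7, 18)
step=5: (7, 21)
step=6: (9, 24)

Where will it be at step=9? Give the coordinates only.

(9, 33)

The first coordinate reflects between 6 and 12, moving 2 per step.
  step 7: 9 → 11
  step 8: 11 → 11
  step 9: 11 → 9
The second coordinate changes by +3 each step: at step 9 it is 33.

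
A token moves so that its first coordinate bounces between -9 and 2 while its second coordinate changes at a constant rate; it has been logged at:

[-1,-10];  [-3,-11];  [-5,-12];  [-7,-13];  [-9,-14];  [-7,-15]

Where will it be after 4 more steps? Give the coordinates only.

The first coordinate travels 2 per step and bounces off the walls at -9 and 2.
  step 6: -7 → -5
  step 7: -5 → -3
  step 8: -3 → -1
  step 9: -1 → 1
The second coordinate changes by -1 each step: at step 9 it is -19.

[1,-19]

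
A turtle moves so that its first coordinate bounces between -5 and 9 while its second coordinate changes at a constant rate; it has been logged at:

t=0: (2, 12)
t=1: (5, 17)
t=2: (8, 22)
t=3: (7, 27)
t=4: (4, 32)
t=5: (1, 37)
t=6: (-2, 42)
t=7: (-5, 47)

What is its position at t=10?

(4, 62)

The first coordinate travels 3 per step and bounces off the walls at -5 and 9.
  step 8: -5 → -2
  step 9: -2 → 1
  step 10: 1 → 4
The second coordinate changes by +5 each step: at step 10 it is 62.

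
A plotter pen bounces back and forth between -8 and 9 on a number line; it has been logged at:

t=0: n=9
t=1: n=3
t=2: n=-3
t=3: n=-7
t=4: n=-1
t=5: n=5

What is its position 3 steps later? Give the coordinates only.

n=-5

The value travels 6 per step and bounces off the walls at -8 and 9.
  step 6: 5 → 7
  step 7: 7 → 1
  step 8: 1 → -5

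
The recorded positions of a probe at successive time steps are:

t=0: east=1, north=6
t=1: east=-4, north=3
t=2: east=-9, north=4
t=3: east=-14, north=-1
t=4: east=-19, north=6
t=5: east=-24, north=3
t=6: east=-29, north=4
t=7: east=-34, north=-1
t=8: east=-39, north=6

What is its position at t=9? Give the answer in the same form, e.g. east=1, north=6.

The east coordinate changes by -5 each step, so at step 9 it is 1 + 9·(-5) = -44.
The north coordinate repeats the cycle [6, 3, 4, -1] with period 4; step 9 mod 4 = 1, giving 3.

east=-44, north=3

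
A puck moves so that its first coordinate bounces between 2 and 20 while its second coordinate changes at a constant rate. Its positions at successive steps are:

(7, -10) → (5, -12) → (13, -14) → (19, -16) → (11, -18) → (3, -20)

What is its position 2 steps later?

The first coordinate travels 8 per step and bounces off the walls at 2 and 20.
  step 6: 3 → 9
  step 7: 9 → 17
The second coordinate changes by -2 each step: at step 7 it is -24.

(17, -24)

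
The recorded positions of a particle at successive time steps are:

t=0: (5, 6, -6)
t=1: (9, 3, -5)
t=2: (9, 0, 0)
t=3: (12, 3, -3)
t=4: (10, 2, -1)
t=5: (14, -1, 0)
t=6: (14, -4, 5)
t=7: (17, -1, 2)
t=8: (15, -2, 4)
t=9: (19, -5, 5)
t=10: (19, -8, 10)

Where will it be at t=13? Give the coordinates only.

The moves between consecutive positions are (+4, -3, +1), (+0, -3, +5), (+3, +3, -3), (-2, -1, +2), (+4, -3, +1), (+0, -3, +5), (+3, +3, -3), (-2, -1, +2), (+4, -3, +1), (+0, -3, +5); they repeat the 4-cycle [(+4, -3, +1), (+0, -3, +5), (+3, +3, -3), (-2, -1, +2)].
step 11: apply (+3, +3, -3) → (22, -5, 7)
step 12: apply (-2, -1, +2) → (20, -6, 9)
step 13: apply (+4, -3, +1) → (24, -9, 10)

(24, -9, 10)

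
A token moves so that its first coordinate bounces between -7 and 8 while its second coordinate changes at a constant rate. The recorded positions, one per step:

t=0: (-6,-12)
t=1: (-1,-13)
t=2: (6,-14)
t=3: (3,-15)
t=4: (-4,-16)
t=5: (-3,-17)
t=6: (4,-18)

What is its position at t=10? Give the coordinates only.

(2,-22)

The first coordinate travels 7 per step and bounces off the walls at -7 and 8.
  step 7: 4 → 5
  step 8: 5 → -2
  step 9: -2 → -5
  step 10: -5 → 2
The second coordinate changes by -1 each step: at step 10 it is -22.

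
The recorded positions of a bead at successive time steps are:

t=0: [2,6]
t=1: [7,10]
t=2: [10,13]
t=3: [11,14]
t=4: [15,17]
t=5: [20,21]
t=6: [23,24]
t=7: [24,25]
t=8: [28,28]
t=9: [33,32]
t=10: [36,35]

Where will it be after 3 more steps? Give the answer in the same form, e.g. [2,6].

Differencing gives [+5,+4], [+3,+3], [+1,+1], [+4,+3], [+5,+4], [+3,+3], [+1,+1], [+4,+3], [+5,+4], [+3,+3]. This is the pattern [+5,+4], [+3,+3], [+1,+1], [+4,+3] repeated.
step 11: apply [+1,+1] → [37,36]
step 12: apply [+4,+3] → [41,39]
step 13: apply [+5,+4] → [46,43]

[46,43]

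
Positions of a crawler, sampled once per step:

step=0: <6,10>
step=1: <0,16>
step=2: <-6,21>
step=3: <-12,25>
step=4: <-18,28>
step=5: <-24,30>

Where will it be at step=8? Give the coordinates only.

<-42,30>

Taking differences between consecutive positions: <-6,+6>, <-6,+5>, <-6,+4>, <-6,+3>, <-6,+2>. These grow by <+0,-1> each step.
step 6: <-24,30> + <-6,+1> → <-30,31>
step 7: <-30,31> + <-6,+0> → <-36,31>
step 8: <-36,31> + <-6,-1> → <-42,30>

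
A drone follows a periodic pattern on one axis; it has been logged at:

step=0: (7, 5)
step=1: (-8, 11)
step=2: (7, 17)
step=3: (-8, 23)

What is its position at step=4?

The first coordinate repeats the cycle [7, -8] with period 2; step 4 mod 2 = 0, giving 7.
The second coordinate changes by +6 each step, so at step 4 it is 5 + 4·(6) = 29.

(7, 29)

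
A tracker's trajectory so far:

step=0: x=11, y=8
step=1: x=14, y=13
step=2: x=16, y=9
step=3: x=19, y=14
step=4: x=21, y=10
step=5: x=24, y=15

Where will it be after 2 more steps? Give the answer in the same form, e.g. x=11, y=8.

x=29, y=16

The moves between consecutive positions are (+3, +5), (+2, -4), (+3, +5), (+2, -4), (+3, +5); they repeat the 2-cycle [(+3, +5), (+2, -4)].
step 6: apply (+2, -4) → x=26, y=11
step 7: apply (+3, +5) → x=29, y=16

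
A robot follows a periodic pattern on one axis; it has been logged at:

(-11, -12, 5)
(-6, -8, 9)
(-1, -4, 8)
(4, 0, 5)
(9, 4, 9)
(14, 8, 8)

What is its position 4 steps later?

(34, 24, 5)

First: linear, +5 per step → 34 at step 9.
Second: linear, +4 per step → 24 at step 9.
Third: cycles through 5, 9, 8 every 3 steps. Step 9 lands at position 0 of the cycle → 5.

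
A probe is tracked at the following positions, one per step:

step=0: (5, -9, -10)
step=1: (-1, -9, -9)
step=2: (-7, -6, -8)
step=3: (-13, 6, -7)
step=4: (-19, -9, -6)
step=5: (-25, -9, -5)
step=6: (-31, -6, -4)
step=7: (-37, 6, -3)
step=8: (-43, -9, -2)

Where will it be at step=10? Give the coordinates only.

First: linear, -6 per step → -55 at step 10.
Second: cycles through -9, -9, -6, 6 every 4 steps. Step 10 lands at position 2 of the cycle → -6.
Third: linear, +1 per step → 0 at step 10.

(-55, -6, 0)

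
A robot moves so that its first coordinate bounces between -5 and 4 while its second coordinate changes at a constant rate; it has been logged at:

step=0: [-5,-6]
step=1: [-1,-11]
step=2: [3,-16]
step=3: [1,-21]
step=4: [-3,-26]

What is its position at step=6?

The first coordinate travels 4 per step and bounces off the walls at -5 and 4.
  step 5: -3 → -3
  step 6: -3 → 1
The second coordinate changes by -5 each step: at step 6 it is -36.

[1,-36]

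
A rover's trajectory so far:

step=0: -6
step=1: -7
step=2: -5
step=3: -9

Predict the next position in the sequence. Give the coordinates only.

Step-to-step displacements: -1, +2, -4; each is -2× the previous.
step 4: -9 + 8 → -1

-1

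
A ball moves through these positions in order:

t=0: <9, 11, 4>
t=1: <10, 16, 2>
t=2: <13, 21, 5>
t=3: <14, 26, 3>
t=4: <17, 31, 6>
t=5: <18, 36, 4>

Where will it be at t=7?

<22, 46, 5>

The moves between consecutive positions are <+1, +5, -2>, <+3, +5, +3>, <+1, +5, -2>, <+3, +5, +3>, <+1, +5, -2>; they repeat the 2-cycle [<+1, +5, -2>, <+3, +5, +3>].
step 6: apply <+3, +5, +3> → <21, 41, 7>
step 7: apply <+1, +5, -2> → <22, 46, 5>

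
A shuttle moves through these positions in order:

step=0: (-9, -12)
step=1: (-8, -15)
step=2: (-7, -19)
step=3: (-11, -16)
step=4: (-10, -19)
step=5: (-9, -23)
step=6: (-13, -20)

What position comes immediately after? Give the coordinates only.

Differencing gives (+1, -3), (+1, -4), (-4, +3), (+1, -3), (+1, -4), (-4, +3). This is the pattern (+1, -3), (+1, -4), (-4, +3) repeated.
step 7: apply (+1, -3) → (-12, -23)

(-12, -23)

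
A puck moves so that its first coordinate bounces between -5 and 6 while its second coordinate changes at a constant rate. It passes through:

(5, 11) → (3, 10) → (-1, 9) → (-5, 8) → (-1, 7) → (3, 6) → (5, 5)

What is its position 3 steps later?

(-3, 2)

The first coordinate reflects between -5 and 6, moving 4 per step.
  step 7: 5 → 1
  step 8: 1 → -3
  step 9: -3 → -3
The second coordinate changes by -1 each step: at step 9 it is 2.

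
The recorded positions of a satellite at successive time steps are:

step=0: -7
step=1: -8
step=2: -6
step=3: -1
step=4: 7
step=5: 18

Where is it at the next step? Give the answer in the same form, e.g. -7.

First differences are -1, +2, +5, +8, +11; their common second difference is +3 (constant acceleration).
step 6: 18 + 14 → 32

32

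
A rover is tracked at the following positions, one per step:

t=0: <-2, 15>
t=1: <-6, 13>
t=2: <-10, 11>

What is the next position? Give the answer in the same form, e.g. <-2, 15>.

<-14, 9>

Constant displacement of <-4, -2> per step.
step 3: <-10, 11> + <-4, -2> → <-14, 9>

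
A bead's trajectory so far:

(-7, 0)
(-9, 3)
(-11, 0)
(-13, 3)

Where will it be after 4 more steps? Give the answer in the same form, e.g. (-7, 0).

(-21, 3)

The first coordinate changes by -2 each step, so at step 7 it is -7 + 7·(-2) = -21.
The second coordinate repeats the cycle [0, 3] with period 2; step 7 mod 2 = 1, giving 3.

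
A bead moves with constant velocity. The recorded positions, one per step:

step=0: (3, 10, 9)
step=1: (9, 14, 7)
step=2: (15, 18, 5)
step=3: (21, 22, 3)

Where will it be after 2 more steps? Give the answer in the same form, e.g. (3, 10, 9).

Each step adds (+6, +4, -2) to the position.
step 4: (21, 22, 3) + (+6, +4, -2) → (27, 26, 1)
step 5: (27, 26, 1) + (+6, +4, -2) → (33, 30, -1)

(33, 30, -1)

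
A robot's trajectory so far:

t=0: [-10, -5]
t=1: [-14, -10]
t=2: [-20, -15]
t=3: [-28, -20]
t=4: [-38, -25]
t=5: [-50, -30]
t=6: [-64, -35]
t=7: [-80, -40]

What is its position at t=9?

Taking differences between consecutive positions: [-4, -5], [-6, -5], [-8, -5], [-10, -5], [-12, -5], [-14, -5], [-16, -5]. These grow by [-2, +0] each step.
step 8: [-80, -40] + [-18, -5] → [-98, -45]
step 9: [-98, -45] + [-20, -5] → [-118, -50]

[-118, -50]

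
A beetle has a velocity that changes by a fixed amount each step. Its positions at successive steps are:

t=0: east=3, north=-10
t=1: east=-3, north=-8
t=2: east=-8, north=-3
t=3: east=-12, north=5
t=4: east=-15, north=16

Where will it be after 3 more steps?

First differences are (-6, +2), (-5, +5), (-4, +8), (-3, +11); their common second difference is (+1, +3) (constant acceleration).
step 5: east=-15, north=16 + (-2, +14) → east=-17, north=30
step 6: east=-17, north=30 + (-1, +17) → east=-18, north=47
step 7: east=-18, north=47 + (+0, +20) → east=-18, north=67

east=-18, north=67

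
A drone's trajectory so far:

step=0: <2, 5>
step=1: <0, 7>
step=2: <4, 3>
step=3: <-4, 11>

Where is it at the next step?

<12, -5>

Consecutive displacements <-2, +2>, <+4, -4>, <-8, +8> scale by a factor of -2 each step.
step 4: <-4, 11> + <+16, -16> → <12, -5>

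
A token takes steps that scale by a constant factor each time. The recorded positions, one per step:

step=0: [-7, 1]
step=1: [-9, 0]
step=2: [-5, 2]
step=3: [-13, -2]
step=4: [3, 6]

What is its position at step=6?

Step-to-step displacements: [-2, -1], [+4, +2], [-8, -4], [+16, +8]; each is -2× the previous.
step 5: [3, 6] + [-32, -16] → [-29, -10]
step 6: [-29, -10] + [+64, +32] → [35, 22]

[35, 22]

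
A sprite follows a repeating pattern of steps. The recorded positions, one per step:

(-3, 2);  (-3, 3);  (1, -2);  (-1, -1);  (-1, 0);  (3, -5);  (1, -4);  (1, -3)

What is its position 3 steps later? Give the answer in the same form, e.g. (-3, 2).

(3, -6)

Step-to-step displacements: (+0, +1), (+4, -5), (-2, +1), (+0, +1), (+4, -5), (-2, +1), (+0, +1) — a repeating cycle of length 3.
step 8: apply (+4, -5) → (5, -8)
step 9: apply (-2, +1) → (3, -7)
step 10: apply (+0, +1) → (3, -6)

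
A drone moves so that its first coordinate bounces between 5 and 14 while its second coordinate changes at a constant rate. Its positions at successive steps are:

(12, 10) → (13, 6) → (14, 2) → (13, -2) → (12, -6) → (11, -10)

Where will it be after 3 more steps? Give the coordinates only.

(8, -22)

The first coordinate reflects between 5 and 14, moving 1 per step.
  step 6: 11 → 10
  step 7: 10 → 9
  step 8: 9 → 8
The second coordinate changes by -4 each step: at step 8 it is -22.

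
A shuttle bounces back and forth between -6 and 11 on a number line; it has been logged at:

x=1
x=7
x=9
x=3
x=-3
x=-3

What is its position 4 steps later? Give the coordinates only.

x=1

The value reflects between -6 and 11, moving 6 per step.
  step 6: -3 → 3
  step 7: 3 → 9
  step 8: 9 → 7
  step 9: 7 → 1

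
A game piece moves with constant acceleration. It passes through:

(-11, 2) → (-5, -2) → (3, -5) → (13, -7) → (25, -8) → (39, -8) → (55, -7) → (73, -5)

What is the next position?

(93, -2)

Taking differences between consecutive positions: (+6, -4), (+8, -3), (+10, -2), (+12, -1), (+14, +0), (+16, +1), (+18, +2). These grow by (+2, +1) each step.
step 8: (73, -5) + (+20, +3) → (93, -2)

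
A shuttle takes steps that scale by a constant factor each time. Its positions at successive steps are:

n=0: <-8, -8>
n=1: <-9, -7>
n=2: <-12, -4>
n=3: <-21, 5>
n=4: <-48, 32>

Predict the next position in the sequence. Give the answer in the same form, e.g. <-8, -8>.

Step-to-step displacements: <-1, +1>, <-3, +3>, <-9, +9>, <-27, +27>; each is 3× the previous.
step 5: <-48, 32> + <-81, +81> → <-129, 113>

<-129, 113>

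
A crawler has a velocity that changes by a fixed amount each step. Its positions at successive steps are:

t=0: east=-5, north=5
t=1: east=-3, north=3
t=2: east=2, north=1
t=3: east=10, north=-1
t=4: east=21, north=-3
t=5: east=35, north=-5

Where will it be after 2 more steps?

Taking differences between consecutive positions: (+2, -2), (+5, -2), (+8, -2), (+11, -2), (+14, -2). These grow by (+3, +0) each step.
step 6: east=35, north=-5 + (+17, -2) → east=52, north=-7
step 7: east=52, north=-7 + (+20, -2) → east=72, north=-9

east=72, north=-9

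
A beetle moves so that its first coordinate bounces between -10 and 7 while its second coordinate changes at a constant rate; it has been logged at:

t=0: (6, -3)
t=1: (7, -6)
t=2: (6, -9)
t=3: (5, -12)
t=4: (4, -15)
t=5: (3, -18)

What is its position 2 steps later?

The first coordinate reflects between -10 and 7, moving 1 per step.
  step 6: 3 → 2
  step 7: 2 → 1
The second coordinate changes by -3 each step: at step 7 it is -24.

(1, -24)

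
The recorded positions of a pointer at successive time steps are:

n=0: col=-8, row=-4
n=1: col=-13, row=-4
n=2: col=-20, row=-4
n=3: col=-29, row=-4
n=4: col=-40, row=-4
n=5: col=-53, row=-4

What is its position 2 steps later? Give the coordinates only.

Taking differences between consecutive positions: (-5, +0), (-7, +0), (-9, +0), (-11, +0), (-13, +0). These grow by (-2, +0) each step.
step 6: col=-53, row=-4 + (-15, +0) → col=-68, row=-4
step 7: col=-68, row=-4 + (-17, +0) → col=-85, row=-4

col=-85, row=-4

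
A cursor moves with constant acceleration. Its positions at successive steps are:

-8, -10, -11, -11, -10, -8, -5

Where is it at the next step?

First differences are -2, -1, +0, +1, +2, +3; their common second difference is +1 (constant acceleration).
step 7: -5 + 4 → -1

-1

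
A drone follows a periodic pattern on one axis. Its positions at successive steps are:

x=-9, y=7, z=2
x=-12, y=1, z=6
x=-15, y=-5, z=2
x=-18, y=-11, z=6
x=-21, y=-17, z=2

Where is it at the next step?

The x coordinate changes by -3 each step, so at step 5 it is -9 + 5·(-3) = -24.
The y coordinate changes by -6 each step, so at step 5 it is 7 + 5·(-6) = -23.
The z coordinate repeats the cycle [2, 6] with period 2; step 5 mod 2 = 1, giving 6.

x=-24, y=-23, z=6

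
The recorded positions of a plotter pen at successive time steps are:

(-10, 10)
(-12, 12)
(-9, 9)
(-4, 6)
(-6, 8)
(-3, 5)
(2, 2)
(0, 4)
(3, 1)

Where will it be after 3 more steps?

Step-to-step displacements: (-2, +2), (+3, -3), (+5, -3), (-2, +2), (+3, -3), (+5, -3), (-2, +2), (+3, -3) — a repeating cycle of length 3.
step 9: apply (+5, -3) → (8, -2)
step 10: apply (-2, +2) → (6, 0)
step 11: apply (+3, -3) → (9, -3)

(9, -3)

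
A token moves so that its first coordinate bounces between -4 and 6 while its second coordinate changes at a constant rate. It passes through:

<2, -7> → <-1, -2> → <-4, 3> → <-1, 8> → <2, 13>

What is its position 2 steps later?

<4, 23>

The first coordinate travels 3 per step and bounces off the walls at -4 and 6.
  step 5: 2 → 5
  step 6: 5 → 4
The second coordinate changes by +5 each step: at step 6 it is 23.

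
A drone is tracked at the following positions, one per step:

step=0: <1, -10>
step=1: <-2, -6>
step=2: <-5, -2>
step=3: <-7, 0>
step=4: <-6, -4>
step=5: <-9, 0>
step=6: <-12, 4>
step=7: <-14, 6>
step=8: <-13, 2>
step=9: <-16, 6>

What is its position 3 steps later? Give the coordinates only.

<-20, 8>

Differencing gives <-3, +4>, <-3, +4>, <-2, +2>, <+1, -4>, <-3, +4>, <-3, +4>, <-2, +2>, <+1, -4>, <-3, +4>. This is the pattern <-3, +4>, <-3, +4>, <-2, +2>, <+1, -4> repeated.
step 10: apply <-3, +4> → <-19, 10>
step 11: apply <-2, +2> → <-21, 12>
step 12: apply <+1, -4> → <-20, 8>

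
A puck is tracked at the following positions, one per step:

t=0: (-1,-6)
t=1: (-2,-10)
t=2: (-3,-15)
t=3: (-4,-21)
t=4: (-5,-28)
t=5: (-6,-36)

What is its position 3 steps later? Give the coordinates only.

(-9,-66)

Taking differences between consecutive positions: (-1,-4), (-1,-5), (-1,-6), (-1,-7), (-1,-8). These grow by (+0,-1) each step.
step 6: (-6,-36) + (-1,-9) → (-7,-45)
step 7: (-7,-45) + (-1,-10) → (-8,-55)
step 8: (-8,-55) + (-1,-11) → (-9,-66)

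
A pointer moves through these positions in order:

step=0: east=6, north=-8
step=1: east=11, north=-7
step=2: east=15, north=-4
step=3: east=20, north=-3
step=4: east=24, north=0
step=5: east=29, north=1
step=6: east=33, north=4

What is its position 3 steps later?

The moves between consecutive positions are (+5, +1), (+4, +3), (+5, +1), (+4, +3), (+5, +1), (+4, +3); they repeat the 2-cycle [(+5, +1), (+4, +3)].
step 7: apply (+5, +1) → east=38, north=5
step 8: apply (+4, +3) → east=42, north=8
step 9: apply (+5, +1) → east=47, north=9

east=47, north=9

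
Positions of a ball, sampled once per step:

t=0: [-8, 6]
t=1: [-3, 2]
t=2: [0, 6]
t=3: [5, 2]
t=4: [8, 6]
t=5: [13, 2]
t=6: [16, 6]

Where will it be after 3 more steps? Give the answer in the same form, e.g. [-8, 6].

[29, 2]

Step-to-step displacements: [+5, -4], [+3, +4], [+5, -4], [+3, +4], [+5, -4], [+3, +4] — a repeating cycle of length 2.
step 7: apply [+5, -4] → [21, 2]
step 8: apply [+3, +4] → [24, 6]
step 9: apply [+5, -4] → [29, 2]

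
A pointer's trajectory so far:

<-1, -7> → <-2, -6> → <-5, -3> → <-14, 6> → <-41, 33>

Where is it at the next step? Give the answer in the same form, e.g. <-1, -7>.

<-122, 114>

Step-to-step displacements: <-1, +1>, <-3, +3>, <-9, +9>, <-27, +27>; each is 3× the previous.
step 5: <-41, 33> + <-81, +81> → <-122, 114>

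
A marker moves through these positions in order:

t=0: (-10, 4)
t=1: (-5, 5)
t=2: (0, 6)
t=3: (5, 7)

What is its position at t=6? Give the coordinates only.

(20, 10)

The position changes by (+5, +1) every step.
step 4: (5, 7) + (+5, +1) → (10, 8)
step 5: (10, 8) + (+5, +1) → (15, 9)
step 6: (15, 9) + (+5, +1) → (20, 10)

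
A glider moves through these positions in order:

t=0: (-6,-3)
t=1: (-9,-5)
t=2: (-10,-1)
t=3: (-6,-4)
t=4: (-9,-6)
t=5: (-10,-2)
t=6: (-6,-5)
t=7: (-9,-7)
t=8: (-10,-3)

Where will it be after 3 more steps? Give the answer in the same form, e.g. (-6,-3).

The moves between consecutive positions are (-3,-2), (-1,+4), (+4,-3), (-3,-2), (-1,+4), (+4,-3), (-3,-2), (-1,+4); they repeat the 3-cycle [(-3,-2), (-1,+4), (+4,-3)].
step 9: apply (+4,-3) → (-6,-6)
step 10: apply (-3,-2) → (-9,-8)
step 11: apply (-1,+4) → (-10,-4)

(-10,-4)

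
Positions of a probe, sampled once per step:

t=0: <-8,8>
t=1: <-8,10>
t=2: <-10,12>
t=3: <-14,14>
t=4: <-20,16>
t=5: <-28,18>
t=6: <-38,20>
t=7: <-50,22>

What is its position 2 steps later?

<-80,26>

Successive displacements: <+0,+2>, <-2,+2>, <-4,+2>, <-6,+2>, <-8,+2>, <-10,+2>, <-12,+2> — each changes by <-2,+0>.
step 8: <-50,22> + <-14,+2> → <-64,24>
step 9: <-64,24> + <-16,+2> → <-80,26>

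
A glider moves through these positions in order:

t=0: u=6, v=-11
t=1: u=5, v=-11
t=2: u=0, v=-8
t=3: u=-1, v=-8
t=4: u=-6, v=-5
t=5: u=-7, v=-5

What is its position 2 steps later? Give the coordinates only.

u=-13, v=-2

Differencing gives (-1, +0), (-5, +3), (-1, +0), (-5, +3), (-1, +0). This is the pattern (-1, +0), (-5, +3) repeated.
step 6: apply (-5, +3) → u=-12, v=-2
step 7: apply (-1, +0) → u=-13, v=-2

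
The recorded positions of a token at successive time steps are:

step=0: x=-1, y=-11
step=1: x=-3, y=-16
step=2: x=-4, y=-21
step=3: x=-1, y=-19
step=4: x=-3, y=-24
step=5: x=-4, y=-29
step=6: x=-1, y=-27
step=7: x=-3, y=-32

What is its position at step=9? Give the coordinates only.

x=-1, y=-35

The moves between consecutive positions are (-2, -5), (-1, -5), (+3, +2), (-2, -5), (-1, -5), (+3, +2), (-2, -5); they repeat the 3-cycle [(-2, -5), (-1, -5), (+3, +2)].
step 8: apply (-1, -5) → x=-4, y=-37
step 9: apply (+3, +2) → x=-1, y=-35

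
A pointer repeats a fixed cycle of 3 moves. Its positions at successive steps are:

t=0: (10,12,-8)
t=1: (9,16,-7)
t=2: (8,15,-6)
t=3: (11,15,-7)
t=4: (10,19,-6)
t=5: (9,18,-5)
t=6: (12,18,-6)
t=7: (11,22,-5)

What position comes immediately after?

Step-to-step displacements: (-1,+4,+1), (-1,-1,+1), (+3,+0,-1), (-1,+4,+1), (-1,-1,+1), (+3,+0,-1), (-1,+4,+1) — a repeating cycle of length 3.
step 8: apply (-1,-1,+1) → (10,21,-4)

(10,21,-4)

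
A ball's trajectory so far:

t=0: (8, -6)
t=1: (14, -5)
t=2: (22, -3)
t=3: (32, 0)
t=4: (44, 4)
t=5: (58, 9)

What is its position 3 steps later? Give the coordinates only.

First differences are (+6, +1), (+8, +2), (+10, +3), (+12, +4), (+14, +5); their common second difference is (+2, +1) (constant acceleration).
step 6: (58, 9) + (+16, +6) → (74, 15)
step 7: (74, 15) + (+18, +7) → (92, 22)
step 8: (92, 22) + (+20, +8) → (112, 30)

(112, 30)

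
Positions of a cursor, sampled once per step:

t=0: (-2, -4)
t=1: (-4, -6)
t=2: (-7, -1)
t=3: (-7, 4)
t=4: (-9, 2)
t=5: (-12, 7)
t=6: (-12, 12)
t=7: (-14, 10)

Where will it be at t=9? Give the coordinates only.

Step-to-step displacements: (-2, -2), (-3, +5), (+0, +5), (-2, -2), (-3, +5), (+0, +5), (-2, -2) — a repeating cycle of length 3.
step 8: apply (-3, +5) → (-17, 15)
step 9: apply (+0, +5) → (-17, 20)

(-17, 20)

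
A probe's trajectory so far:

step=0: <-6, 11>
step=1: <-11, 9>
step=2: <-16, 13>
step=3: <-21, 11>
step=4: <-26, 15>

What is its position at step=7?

Differencing gives <-5, -2>, <-5, +4>, <-5, -2>, <-5, +4>. This is the pattern <-5, -2>, <-5, +4> repeated.
step 5: apply <-5, -2> → <-31, 13>
step 6: apply <-5, +4> → <-36, 17>
step 7: apply <-5, -2> → <-41, 15>

<-41, 15>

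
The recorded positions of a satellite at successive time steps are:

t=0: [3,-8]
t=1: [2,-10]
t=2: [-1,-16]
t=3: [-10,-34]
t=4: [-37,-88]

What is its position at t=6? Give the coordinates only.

Consecutive displacements [-1,-2], [-3,-6], [-9,-18], [-27,-54] scale by a factor of 3 each step.
step 5: [-37,-88] + [-81,-162] → [-118,-250]
step 6: [-118,-250] + [-243,-486] → [-361,-736]

[-361,-736]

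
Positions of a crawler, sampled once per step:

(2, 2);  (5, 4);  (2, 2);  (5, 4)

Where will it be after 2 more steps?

The jumps are (+3, +2), (-3, -2), (+3, +2) — a geometric progression with ratio -1.
step 4: (5, 4) + (-3, -2) → (2, 2)
step 5: (2, 2) + (+3, +2) → (5, 4)

(5, 4)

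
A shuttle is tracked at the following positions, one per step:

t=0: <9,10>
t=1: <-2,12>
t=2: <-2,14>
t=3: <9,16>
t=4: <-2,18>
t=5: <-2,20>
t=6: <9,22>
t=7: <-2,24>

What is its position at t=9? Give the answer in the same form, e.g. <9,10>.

<9,28>

First: cycles through 9, -2, -2 every 3 steps. Step 9 lands at position 0 of the cycle → 9.
Second: linear, +2 per step → 28 at step 9.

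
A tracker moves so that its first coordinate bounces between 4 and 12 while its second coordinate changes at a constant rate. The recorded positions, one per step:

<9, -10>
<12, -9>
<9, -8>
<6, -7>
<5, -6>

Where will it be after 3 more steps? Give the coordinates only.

The first coordinate reflects between 4 and 12, moving 3 per step.
  step 5: 5 → 8
  step 6: 8 → 11
  step 7: 11 → 10
The second coordinate changes by +1 each step: at step 7 it is -3.

<10, -3>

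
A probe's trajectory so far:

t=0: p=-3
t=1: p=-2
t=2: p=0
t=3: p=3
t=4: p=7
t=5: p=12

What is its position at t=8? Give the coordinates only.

p=33

Successive displacements: +1, +2, +3, +4, +5 — each changes by +1.
step 6: 12 + 6 → p=18
step 7: 18 + 7 → p=25
step 8: 25 + 8 → p=33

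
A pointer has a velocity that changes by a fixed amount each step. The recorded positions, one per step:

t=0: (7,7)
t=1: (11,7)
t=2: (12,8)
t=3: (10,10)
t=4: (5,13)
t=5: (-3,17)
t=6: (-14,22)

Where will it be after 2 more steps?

(-45,35)

First differences are (+4,+0), (+1,+1), (-2,+2), (-5,+3), (-8,+4), (-11,+5); their common second difference is (-3,+1) (constant acceleration).
step 7: (-14,22) + (-14,+6) → (-28,28)
step 8: (-28,28) + (-17,+7) → (-45,35)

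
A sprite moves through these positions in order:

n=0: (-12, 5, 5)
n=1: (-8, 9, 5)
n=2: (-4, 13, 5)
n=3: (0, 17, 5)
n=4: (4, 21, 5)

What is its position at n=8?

(20, 37, 5)

Each step adds (+4, +4, +0) to the position.
step 5: (4, 21, 5) + (+4, +4, +0) → (8, 25, 5)
step 6: (8, 25, 5) + (+4, +4, +0) → (12, 29, 5)
step 7: (12, 29, 5) + (+4, +4, +0) → (16, 33, 5)
step 8: (16, 33, 5) + (+4, +4, +0) → (20, 37, 5)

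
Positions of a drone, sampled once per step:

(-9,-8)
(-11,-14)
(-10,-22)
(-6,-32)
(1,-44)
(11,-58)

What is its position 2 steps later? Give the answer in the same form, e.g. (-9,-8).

Taking differences between consecutive positions: (-2,-6), (+1,-8), (+4,-10), (+7,-12), (+10,-14). These grow by (+3,-2) each step.
step 6: (11,-58) + (+13,-16) → (24,-74)
step 7: (24,-74) + (+16,-18) → (40,-92)

(40,-92)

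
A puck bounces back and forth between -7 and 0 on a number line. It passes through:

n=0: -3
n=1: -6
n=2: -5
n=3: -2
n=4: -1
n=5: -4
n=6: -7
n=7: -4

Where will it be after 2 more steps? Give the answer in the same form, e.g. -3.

The value reflects between -7 and 0, moving 3 per step.
  step 8: -4 → -1
  step 9: -1 → -2

-2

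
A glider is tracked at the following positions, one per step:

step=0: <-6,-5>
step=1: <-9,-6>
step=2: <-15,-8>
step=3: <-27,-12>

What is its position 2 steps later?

Step-to-step displacements: <-3,-1>, <-6,-2>, <-12,-4>; each is 2× the previous.
step 4: <-27,-12> + <-24,-8> → <-51,-20>
step 5: <-51,-20> + <-48,-16> → <-99,-36>

<-99,-36>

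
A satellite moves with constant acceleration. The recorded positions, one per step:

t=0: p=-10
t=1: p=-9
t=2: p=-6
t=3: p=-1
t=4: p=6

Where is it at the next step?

First differences are +1, +3, +5, +7; their common second difference is +2 (constant acceleration).
step 5: 6 + 9 → p=15

p=15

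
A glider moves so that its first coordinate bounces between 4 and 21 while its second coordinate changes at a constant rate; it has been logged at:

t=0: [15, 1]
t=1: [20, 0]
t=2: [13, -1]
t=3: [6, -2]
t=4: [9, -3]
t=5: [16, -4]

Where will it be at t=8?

The first coordinate reflects between 4 and 21, moving 7 per step.
  step 6: 16 → 19
  step 7: 19 → 12
  step 8: 12 → 5
The second coordinate changes by -1 each step: at step 8 it is -7.

[5, -7]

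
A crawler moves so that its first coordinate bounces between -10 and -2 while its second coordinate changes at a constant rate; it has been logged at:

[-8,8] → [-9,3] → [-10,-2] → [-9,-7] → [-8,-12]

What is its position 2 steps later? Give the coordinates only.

[-6,-22]

The first coordinate travels 1 per step and bounces off the walls at -10 and -2.
  step 5: -8 → -7
  step 6: -7 → -6
The second coordinate changes by -5 each step: at step 6 it is -22.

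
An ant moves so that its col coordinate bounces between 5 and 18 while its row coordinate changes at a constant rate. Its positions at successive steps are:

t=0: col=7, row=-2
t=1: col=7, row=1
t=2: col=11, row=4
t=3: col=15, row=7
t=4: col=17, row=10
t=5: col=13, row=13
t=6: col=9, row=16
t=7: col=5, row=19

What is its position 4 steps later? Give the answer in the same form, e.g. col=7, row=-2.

col=15, row=31

The col coordinate travels 4 per step and bounces off the walls at 5 and 18.
  step 8: 5 → 9
  step 9: 9 → 13
  step 10: 13 → 17
  step 11: 17 → 15
The row coordinate changes by +3 each step: at step 11 it is 31.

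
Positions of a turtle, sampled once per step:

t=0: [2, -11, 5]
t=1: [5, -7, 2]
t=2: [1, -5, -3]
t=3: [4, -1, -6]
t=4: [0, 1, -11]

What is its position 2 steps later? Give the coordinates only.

Step-to-step displacements: [+3, +4, -3], [-4, +2, -5], [+3, +4, -3], [-4, +2, -5] — a repeating cycle of length 2.
step 5: apply [+3, +4, -3] → [3, 5, -14]
step 6: apply [-4, +2, -5] → [-1, 7, -19]

[-1, 7, -19]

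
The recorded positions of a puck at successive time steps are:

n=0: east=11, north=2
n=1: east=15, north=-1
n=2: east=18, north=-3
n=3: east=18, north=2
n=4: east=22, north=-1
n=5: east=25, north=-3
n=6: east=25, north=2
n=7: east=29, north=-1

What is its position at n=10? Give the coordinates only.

east=36, north=-1

Differencing gives (+4,-3), (+3,-2), (+0,+5), (+4,-3), (+3,-2), (+0,+5), (+4,-3). This is the pattern (+4,-3), (+3,-2), (+0,+5) repeated.
step 8: apply (+3,-2) → east=32, north=-3
step 9: apply (+0,+5) → east=32, north=2
step 10: apply (+4,-3) → east=36, north=-1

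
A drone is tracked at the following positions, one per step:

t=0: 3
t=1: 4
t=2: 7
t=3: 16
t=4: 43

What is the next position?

124

Consecutive displacements +1, +3, +9, +27 scale by a factor of 3 each step.
step 5: 43 + 81 → 124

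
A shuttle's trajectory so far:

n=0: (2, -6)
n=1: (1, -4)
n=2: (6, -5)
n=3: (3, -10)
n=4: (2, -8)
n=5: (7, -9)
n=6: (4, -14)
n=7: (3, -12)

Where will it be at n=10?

Differencing gives (-1, +2), (+5, -1), (-3, -5), (-1, +2), (+5, -1), (-3, -5), (-1, +2). This is the pattern (-1, +2), (+5, -1), (-3, -5) repeated.
step 8: apply (+5, -1) → (8, -13)
step 9: apply (-3, -5) → (5, -18)
step 10: apply (-1, +2) → (4, -16)

(4, -16)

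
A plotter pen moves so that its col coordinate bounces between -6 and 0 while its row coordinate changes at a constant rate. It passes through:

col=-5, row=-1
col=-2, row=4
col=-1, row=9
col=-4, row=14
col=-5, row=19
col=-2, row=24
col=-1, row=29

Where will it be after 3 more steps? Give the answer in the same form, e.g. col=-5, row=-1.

col=-2, row=44

The col coordinate reflects between -6 and 0, moving 3 per step.
  step 7: -1 → -4
  step 8: -4 → -5
  step 9: -5 → -2
The row coordinate changes by +5 each step: at step 9 it is 44.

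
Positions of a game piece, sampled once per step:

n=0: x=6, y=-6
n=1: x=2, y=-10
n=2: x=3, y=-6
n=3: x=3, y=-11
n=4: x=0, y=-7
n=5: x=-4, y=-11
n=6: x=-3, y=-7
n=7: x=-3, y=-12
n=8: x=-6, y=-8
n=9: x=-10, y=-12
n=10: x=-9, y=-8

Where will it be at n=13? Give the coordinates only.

Differencing gives (-4,-4), (+1,+4), (+0,-5), (-3,+4), (-4,-4), (+1,+4), (+0,-5), (-3,+4), (-4,-4), (+1,+4). This is the pattern (-4,-4), (+1,+4), (+0,-5), (-3,+4) repeated.
step 11: apply (+0,-5) → x=-9, y=-13
step 12: apply (-3,+4) → x=-12, y=-9
step 13: apply (-4,-4) → x=-16, y=-13

x=-16, y=-13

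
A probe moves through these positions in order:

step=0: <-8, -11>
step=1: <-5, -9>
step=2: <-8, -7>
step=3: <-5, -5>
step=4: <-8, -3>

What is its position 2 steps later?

First: cycles through -8, -5 every 2 steps. Step 6 lands at position 0 of the cycle → -8.
Second: linear, +2 per step → 1 at step 6.

<-8, 1>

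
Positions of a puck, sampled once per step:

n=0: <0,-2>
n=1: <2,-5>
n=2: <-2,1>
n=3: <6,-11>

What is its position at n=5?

The jumps are <+2,-3>, <-4,+6>, <+8,-12> — a geometric progression with ratio -2.
step 4: <6,-11> + <-16,+24> → <-10,13>
step 5: <-10,13> + <+32,-48> → <22,-35>

<22,-35>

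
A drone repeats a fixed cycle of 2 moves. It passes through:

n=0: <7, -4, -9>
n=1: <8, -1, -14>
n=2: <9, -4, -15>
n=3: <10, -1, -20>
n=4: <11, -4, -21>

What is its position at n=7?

<14, -1, -32>

Step-to-step displacements: <+1, +3, -5>, <+1, -3, -1>, <+1, +3, -5>, <+1, -3, -1> — a repeating cycle of length 2.
step 5: apply <+1, +3, -5> → <12, -1, -26>
step 6: apply <+1, -3, -1> → <13, -4, -27>
step 7: apply <+1, +3, -5> → <14, -1, -32>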